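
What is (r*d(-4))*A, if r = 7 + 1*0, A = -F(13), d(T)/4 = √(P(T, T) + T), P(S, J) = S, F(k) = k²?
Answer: -9464*I*√2 ≈ -13384.0*I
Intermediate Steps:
d(T) = 4*√2*√T (d(T) = 4*√(T + T) = 4*√(2*T) = 4*(√2*√T) = 4*√2*√T)
A = -169 (A = -1*13² = -1*169 = -169)
r = 7 (r = 7 + 0 = 7)
(r*d(-4))*A = (7*(4*√2*√(-4)))*(-169) = (7*(4*√2*(2*I)))*(-169) = (7*(8*I*√2))*(-169) = (56*I*√2)*(-169) = -9464*I*√2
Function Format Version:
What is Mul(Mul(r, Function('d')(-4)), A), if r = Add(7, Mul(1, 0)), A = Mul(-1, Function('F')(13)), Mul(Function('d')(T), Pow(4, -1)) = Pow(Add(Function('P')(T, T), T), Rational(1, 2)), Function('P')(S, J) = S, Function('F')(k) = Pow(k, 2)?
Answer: Mul(-9464, I, Pow(2, Rational(1, 2))) ≈ Mul(-13384., I)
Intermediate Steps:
Function('d')(T) = Mul(4, Pow(2, Rational(1, 2)), Pow(T, Rational(1, 2))) (Function('d')(T) = Mul(4, Pow(Add(T, T), Rational(1, 2))) = Mul(4, Pow(Mul(2, T), Rational(1, 2))) = Mul(4, Mul(Pow(2, Rational(1, 2)), Pow(T, Rational(1, 2)))) = Mul(4, Pow(2, Rational(1, 2)), Pow(T, Rational(1, 2))))
A = -169 (A = Mul(-1, Pow(13, 2)) = Mul(-1, 169) = -169)
r = 7 (r = Add(7, 0) = 7)
Mul(Mul(r, Function('d')(-4)), A) = Mul(Mul(7, Mul(4, Pow(2, Rational(1, 2)), Pow(-4, Rational(1, 2)))), -169) = Mul(Mul(7, Mul(4, Pow(2, Rational(1, 2)), Mul(2, I))), -169) = Mul(Mul(7, Mul(8, I, Pow(2, Rational(1, 2)))), -169) = Mul(Mul(56, I, Pow(2, Rational(1, 2))), -169) = Mul(-9464, I, Pow(2, Rational(1, 2)))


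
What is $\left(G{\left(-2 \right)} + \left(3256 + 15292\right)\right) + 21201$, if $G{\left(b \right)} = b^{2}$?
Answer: $39753$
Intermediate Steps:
$\left(G{\left(-2 \right)} + \left(3256 + 15292\right)\right) + 21201 = \left(\left(-2\right)^{2} + \left(3256 + 15292\right)\right) + 21201 = \left(4 + 18548\right) + 21201 = 18552 + 21201 = 39753$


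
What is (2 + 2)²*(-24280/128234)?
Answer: -194240/64117 ≈ -3.0295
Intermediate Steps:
(2 + 2)²*(-24280/128234) = 4²*(-24280*1/128234) = 16*(-12140/64117) = -194240/64117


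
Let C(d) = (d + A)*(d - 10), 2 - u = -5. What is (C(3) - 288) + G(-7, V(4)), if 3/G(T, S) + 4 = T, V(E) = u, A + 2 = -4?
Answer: -2940/11 ≈ -267.27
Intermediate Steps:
A = -6 (A = -2 - 4 = -6)
u = 7 (u = 2 - 1*(-5) = 2 + 5 = 7)
V(E) = 7
C(d) = (-10 + d)*(-6 + d) (C(d) = (d - 6)*(d - 10) = (-6 + d)*(-10 + d) = (-10 + d)*(-6 + d))
G(T, S) = 3/(-4 + T)
(C(3) - 288) + G(-7, V(4)) = ((60 + 3² - 16*3) - 288) + 3/(-4 - 7) = ((60 + 9 - 48) - 288) + 3/(-11) = (21 - 288) + 3*(-1/11) = -267 - 3/11 = -2940/11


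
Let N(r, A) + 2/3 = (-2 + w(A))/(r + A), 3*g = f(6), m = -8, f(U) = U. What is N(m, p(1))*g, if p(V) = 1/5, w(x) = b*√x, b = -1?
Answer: -32/39 + 2*√5/39 ≈ -0.70584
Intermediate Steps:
w(x) = -√x
g = 2 (g = (⅓)*6 = 2)
p(V) = ⅕
N(r, A) = -⅔ + (-2 - √A)/(A + r) (N(r, A) = -⅔ + (-2 - √A)/(r + A) = -⅔ + (-2 - √A)/(A + r))
N(m, p(1))*g = ((-2 - √(⅕) - ⅔*⅕ - ⅔*(-8))/(⅕ - 8))*2 = ((-2 - √5/5 - 2/15 + 16/3)/(-39/5))*2 = -5*(-2 - √5/5 - 2/15 + 16/3)/39*2 = -5*(16/5 - √5/5)/39*2 = (-16/39 + √5/39)*2 = -32/39 + 2*√5/39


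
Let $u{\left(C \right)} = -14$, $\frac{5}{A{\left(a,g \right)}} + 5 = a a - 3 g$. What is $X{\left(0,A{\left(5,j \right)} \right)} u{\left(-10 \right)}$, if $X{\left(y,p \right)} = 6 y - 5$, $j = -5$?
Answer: $70$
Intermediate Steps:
$A{\left(a,g \right)} = \frac{5}{-5 + a^{2} - 3 g}$ ($A{\left(a,g \right)} = \frac{5}{-5 + \left(a a - 3 g\right)} = \frac{5}{-5 + \left(a^{2} - 3 g\right)} = \frac{5}{-5 + a^{2} - 3 g}$)
$X{\left(y,p \right)} = -5 + 6 y$
$X{\left(0,A{\left(5,j \right)} \right)} u{\left(-10 \right)} = \left(-5 + 6 \cdot 0\right) \left(-14\right) = \left(-5 + 0\right) \left(-14\right) = \left(-5\right) \left(-14\right) = 70$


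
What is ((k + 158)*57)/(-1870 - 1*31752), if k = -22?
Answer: -3876/16811 ≈ -0.23056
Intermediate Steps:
((k + 158)*57)/(-1870 - 1*31752) = ((-22 + 158)*57)/(-1870 - 1*31752) = (136*57)/(-1870 - 31752) = 7752/(-33622) = 7752*(-1/33622) = -3876/16811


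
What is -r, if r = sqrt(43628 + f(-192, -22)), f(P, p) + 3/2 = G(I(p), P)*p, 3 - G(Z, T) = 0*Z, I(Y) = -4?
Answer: -sqrt(174242)/2 ≈ -208.71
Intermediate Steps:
G(Z, T) = 3 (G(Z, T) = 3 - 0*Z = 3 - 1*0 = 3 + 0 = 3)
f(P, p) = -3/2 + 3*p
r = sqrt(174242)/2 (r = sqrt(43628 + (-3/2 + 3*(-22))) = sqrt(43628 + (-3/2 - 66)) = sqrt(43628 - 135/2) = sqrt(87121/2) = sqrt(174242)/2 ≈ 208.71)
-r = -sqrt(174242)/2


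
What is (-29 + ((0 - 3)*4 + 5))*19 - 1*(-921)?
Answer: 237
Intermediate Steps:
(-29 + ((0 - 3)*4 + 5))*19 - 1*(-921) = (-29 + (-3*4 + 5))*19 + 921 = (-29 + (-12 + 5))*19 + 921 = (-29 - 7)*19 + 921 = -36*19 + 921 = -684 + 921 = 237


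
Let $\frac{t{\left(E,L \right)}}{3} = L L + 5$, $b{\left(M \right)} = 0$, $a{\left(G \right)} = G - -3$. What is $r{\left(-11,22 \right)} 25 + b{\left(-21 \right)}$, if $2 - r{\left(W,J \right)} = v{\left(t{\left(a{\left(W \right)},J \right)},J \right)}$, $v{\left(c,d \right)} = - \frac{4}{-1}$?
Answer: $-50$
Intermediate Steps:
$a{\left(G \right)} = 3 + G$ ($a{\left(G \right)} = G + 3 = 3 + G$)
$t{\left(E,L \right)} = 15 + 3 L^{2}$ ($t{\left(E,L \right)} = 3 \left(L L + 5\right) = 3 \left(L^{2} + 5\right) = 3 \left(5 + L^{2}\right) = 15 + 3 L^{2}$)
$v{\left(c,d \right)} = 4$ ($v{\left(c,d \right)} = \left(-4\right) \left(-1\right) = 4$)
$r{\left(W,J \right)} = -2$ ($r{\left(W,J \right)} = 2 - 4 = -2$)
$r{\left(-11,22 \right)} 25 + b{\left(-21 \right)} = \left(-2\right) 25 + 0 = -50 + 0 = -50$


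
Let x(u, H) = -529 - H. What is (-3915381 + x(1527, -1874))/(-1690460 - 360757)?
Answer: 559148/293031 ≈ 1.9082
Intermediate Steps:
(-3915381 + x(1527, -1874))/(-1690460 - 360757) = (-3915381 + (-529 - 1*(-1874)))/(-1690460 - 360757) = (-3915381 + (-529 + 1874))/(-2051217) = (-3915381 + 1345)*(-1/2051217) = -3914036*(-1/2051217) = 559148/293031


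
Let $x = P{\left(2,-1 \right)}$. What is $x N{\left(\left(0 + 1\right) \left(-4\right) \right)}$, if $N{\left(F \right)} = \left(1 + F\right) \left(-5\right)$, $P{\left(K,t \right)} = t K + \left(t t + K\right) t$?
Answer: $-75$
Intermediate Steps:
$P{\left(K,t \right)} = K t + t \left(K + t^{2}\right)$ ($P{\left(K,t \right)} = K t + \left(t^{2} + K\right) t = K t + \left(K + t^{2}\right) t = K t + t \left(K + t^{2}\right)$)
$x = -5$ ($x = - (\left(-1\right)^{2} + 2 \cdot 2) = - (1 + 4) = \left(-1\right) 5 = -5$)
$N{\left(F \right)} = -5 - 5 F$
$x N{\left(\left(0 + 1\right) \left(-4\right) \right)} = - 5 \left(-5 - 5 \left(0 + 1\right) \left(-4\right)\right) = - 5 \left(-5 - 5 \cdot 1 \left(-4\right)\right) = - 5 \left(-5 - -20\right) = - 5 \left(-5 + 20\right) = \left(-5\right) 15 = -75$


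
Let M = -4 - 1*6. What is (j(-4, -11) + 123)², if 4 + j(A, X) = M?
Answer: 11881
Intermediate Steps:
M = -10 (M = -4 - 6 = -10)
j(A, X) = -14 (j(A, X) = -4 - 10 = -14)
(j(-4, -11) + 123)² = (-14 + 123)² = 109² = 11881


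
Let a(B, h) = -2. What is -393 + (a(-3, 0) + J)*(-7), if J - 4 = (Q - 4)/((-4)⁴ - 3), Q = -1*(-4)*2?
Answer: -102999/253 ≈ -407.11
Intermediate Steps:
Q = 8 (Q = 4*2 = 8)
J = 1016/253 (J = 4 + (8 - 4)/((-4)⁴ - 3) = 4 + 4/(256 - 3) = 4 + 4/253 = 1016/253 ≈ 4.0158)
-393 + (a(-3, 0) + J)*(-7) = -393 + (-2 + 1016/253)*(-7) = -393 + (510/253)*(-7) = -393 - 3570/253 = -102999/253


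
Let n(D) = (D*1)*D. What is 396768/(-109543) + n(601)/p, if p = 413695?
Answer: -124573896617/45317391385 ≈ -2.7489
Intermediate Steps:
n(D) = D² (n(D) = D*D = D²)
396768/(-109543) + n(601)/p = 396768/(-109543) + 601²/413695 = 396768*(-1/109543) + 361201*(1/413695) = -396768/109543 + 361201/413695 = -124573896617/45317391385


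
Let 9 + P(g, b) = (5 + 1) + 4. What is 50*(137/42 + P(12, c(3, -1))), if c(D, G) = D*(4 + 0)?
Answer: 4475/21 ≈ 213.10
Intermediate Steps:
c(D, G) = 4*D (c(D, G) = D*4 = 4*D)
P(g, b) = 1 (P(g, b) = -9 + ((5 + 1) + 4) = -9 + (6 + 4) = -9 + 10 = 1)
50*(137/42 + P(12, c(3, -1))) = 50*(137/42 + 1) = 50*(179/42) = 4475/21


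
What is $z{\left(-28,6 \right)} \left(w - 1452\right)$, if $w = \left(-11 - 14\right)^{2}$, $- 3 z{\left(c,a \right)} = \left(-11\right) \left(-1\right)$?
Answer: $\frac{9097}{3} \approx 3032.3$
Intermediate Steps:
$z{\left(c,a \right)} = - \frac{11}{3}$ ($z{\left(c,a \right)} = - \frac{\left(-11\right) \left(-1\right)}{3} = \left(- \frac{1}{3}\right) 11 = - \frac{11}{3}$)
$w = 625$ ($w = \left(-25\right)^{2} = 625$)
$z{\left(-28,6 \right)} \left(w - 1452\right) = - \frac{11 \left(625 - 1452\right)}{3} = \left(- \frac{11}{3}\right) \left(-827\right) = \frac{9097}{3}$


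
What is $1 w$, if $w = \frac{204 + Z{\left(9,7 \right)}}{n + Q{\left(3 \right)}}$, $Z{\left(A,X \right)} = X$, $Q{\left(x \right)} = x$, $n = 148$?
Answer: $\frac{211}{151} \approx 1.3974$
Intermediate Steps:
$w = \frac{211}{151}$ ($w = \frac{204 + 7}{148 + 3} = \frac{211}{151} \approx 1.3974$)
$1 w = 1 \cdot \frac{211}{151} = \frac{211}{151}$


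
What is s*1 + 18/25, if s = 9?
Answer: 243/25 ≈ 9.7200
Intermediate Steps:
s*1 + 18/25 = 9*1 + 18/25 = 9 + 18*(1/25) = 9 + 18/25 = 243/25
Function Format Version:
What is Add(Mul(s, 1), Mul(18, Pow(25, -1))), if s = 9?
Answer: Rational(243, 25) ≈ 9.7200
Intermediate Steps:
Add(Mul(s, 1), Mul(18, Pow(25, -1))) = Add(Mul(9, 1), Mul(18, Pow(25, -1))) = Add(9, Mul(18, Rational(1, 25))) = Add(9, Rational(18, 25)) = Rational(243, 25)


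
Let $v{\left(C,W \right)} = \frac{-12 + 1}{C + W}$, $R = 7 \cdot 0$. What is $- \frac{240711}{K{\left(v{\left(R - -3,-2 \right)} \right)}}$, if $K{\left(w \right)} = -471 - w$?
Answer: $\frac{240711}{460} \approx 523.29$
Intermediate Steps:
$R = 0$
$v{\left(C,W \right)} = - \frac{11}{C + W}$
$- \frac{240711}{K{\left(v{\left(R - -3,-2 \right)} \right)}} = - \frac{240711}{-471 - - \frac{11}{\left(0 - -3\right) - 2}} = - \frac{240711}{-471 - - \frac{11}{\left(0 + 3\right) - 2}} = - \frac{240711}{-471 - - \frac{11}{3 - 2}} = - \frac{240711}{-471 - - \frac{11}{1}} = - \frac{240711}{-471 - \left(-11\right) 1} = - \frac{240711}{-471 - -11} = - \frac{240711}{-471 + 11} = - \frac{240711}{-460} = \left(-240711\right) \left(- \frac{1}{460}\right) = \frac{240711}{460}$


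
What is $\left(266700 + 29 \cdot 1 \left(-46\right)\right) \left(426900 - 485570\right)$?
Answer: $-15569023220$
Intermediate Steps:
$\left(266700 + 29 \cdot 1 \left(-46\right)\right) \left(426900 - 485570\right) = \left(266700 + 29 \left(-46\right)\right) \left(-58670\right) = \left(266700 - 1334\right) \left(-58670\right) = 265366 \left(-58670\right) = -15569023220$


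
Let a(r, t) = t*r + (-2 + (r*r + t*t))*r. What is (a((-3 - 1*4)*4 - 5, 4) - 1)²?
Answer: 1334587024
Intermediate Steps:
a(r, t) = r*t + r*(-2 + r² + t²) (a(r, t) = r*t + (-2 + (r² + t²))*r = r*t + (-2 + r² + t²)*r = r*t + r*(-2 + r² + t²))
(a((-3 - 1*4)*4 - 5, 4) - 1)² = (((-3 - 1*4)*4 - 5)*(-2 + 4 + ((-3 - 1*4)*4 - 5)² + 4²) - 1)² = (((-3 - 4)*4 - 5)*(-2 + 4 + ((-3 - 4)*4 - 5)² + 16) - 1)² = ((-7*4 - 5)*(-2 + 4 + (-7*4 - 5)² + 16) - 1)² = ((-28 - 5)*(-2 + 4 + (-28 - 5)² + 16) - 1)² = (-33*(-2 + 4 + (-33)² + 16) - 1)² = (-33*(-2 + 4 + 1089 + 16) - 1)² = (-33*1107 - 1)² = (-36531 - 1)² = (-36532)² = 1334587024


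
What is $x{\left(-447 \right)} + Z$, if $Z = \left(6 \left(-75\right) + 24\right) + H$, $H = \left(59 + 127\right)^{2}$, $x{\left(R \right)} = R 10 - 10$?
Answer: $29690$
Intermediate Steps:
$x{\left(R \right)} = -10 + 10 R$ ($x{\left(R \right)} = 10 R - 10 = -10 + 10 R$)
$H = 34596$ ($H = 186^{2} = 34596$)
$Z = 34170$ ($Z = \left(6 \left(-75\right) + 24\right) + 34596 = \left(-450 + 24\right) + 34596 = -426 + 34596 = 34170$)
$x{\left(-447 \right)} + Z = \left(-10 + 10 \left(-447\right)\right) + 34170 = \left(-10 - 4470\right) + 34170 = -4480 + 34170 = 29690$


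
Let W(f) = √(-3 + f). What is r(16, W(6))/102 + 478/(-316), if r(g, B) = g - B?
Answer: -10925/8058 - √3/102 ≈ -1.3728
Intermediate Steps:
r(16, W(6))/102 + 478/(-316) = (16 - √(-3 + 6))/102 + 478/(-316) = (16 - √3)*(1/102) + 478*(-1/316) = (8/51 - √3/102) - 239/158 = -10925/8058 - √3/102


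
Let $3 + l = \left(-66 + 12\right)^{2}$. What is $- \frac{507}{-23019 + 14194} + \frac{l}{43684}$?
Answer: $\frac{47855013}{385511300} \approx 0.12413$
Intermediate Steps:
$l = 2913$ ($l = -3 + \left(-66 + 12\right)^{2} = -3 + \left(-54\right)^{2} = -3 + 2916 = 2913$)
$- \frac{507}{-23019 + 14194} + \frac{l}{43684} = - \frac{507}{-23019 + 14194} + \frac{2913}{43684} = - \frac{507}{-8825} + 2913 \cdot \frac{1}{43684} = \left(-507\right) \left(- \frac{1}{8825}\right) + \frac{2913}{43684} = \frac{507}{8825} + \frac{2913}{43684} = \frac{47855013}{385511300}$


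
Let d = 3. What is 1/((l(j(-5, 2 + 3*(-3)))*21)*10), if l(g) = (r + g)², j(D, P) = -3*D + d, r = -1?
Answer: 1/60690 ≈ 1.6477e-5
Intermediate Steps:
j(D, P) = 3 - 3*D (j(D, P) = -3*D + 3 = 3 - 3*D)
l(g) = (-1 + g)²
1/((l(j(-5, 2 + 3*(-3)))*21)*10) = 1/(((-1 + (3 - 3*(-5)))²*21)*10) = 1/(((-1 + (3 + 15))²*21)*10) = 1/(((-1 + 18)²*21)*10) = 1/((17²*21)*10) = 1/((289*21)*10) = 1/(6069*10) = 1/60690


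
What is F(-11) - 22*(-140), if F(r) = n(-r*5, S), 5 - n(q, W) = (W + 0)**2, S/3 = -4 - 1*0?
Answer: 2941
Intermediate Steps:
S = -12 (S = 3*(-4 - 1*0) = 3*(-4 + 0) = 3*(-4) = -12)
n(q, W) = 5 - W**2 (n(q, W) = 5 - (W + 0)**2 = 5 - W**2)
F(r) = -139 (F(r) = 5 - 1*(-12)**2 = 5 - 1*144 = 5 - 144 = -139)
F(-11) - 22*(-140) = -139 - 22*(-140) = -139 + 3080 = 2941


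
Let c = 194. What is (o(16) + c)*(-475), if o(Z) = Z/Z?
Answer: -92625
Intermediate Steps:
o(Z) = 1
(o(16) + c)*(-475) = (1 + 194)*(-475) = 195*(-475) = -92625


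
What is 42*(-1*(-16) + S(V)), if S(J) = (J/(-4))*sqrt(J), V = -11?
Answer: 672 + 231*I*sqrt(11)/2 ≈ 672.0 + 383.07*I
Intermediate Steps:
S(J) = -J**(3/2)/4 (S(J) = (J*(-1/4))*sqrt(J) = (-J/4)*sqrt(J) = -J**(3/2)/4)
42*(-1*(-16) + S(V)) = 42*(-1*(-16) - (-11)*I*sqrt(11)/4) = 42*(16 - (-11)*I*sqrt(11)/4) = 42*(16 + 11*I*sqrt(11)/4) = 672 + 231*I*sqrt(11)/2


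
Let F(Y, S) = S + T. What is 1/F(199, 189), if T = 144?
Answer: 1/333 ≈ 0.0030030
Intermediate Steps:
F(Y, S) = 144 + S (F(Y, S) = S + 144 = 144 + S)
1/F(199, 189) = 1/(144 + 189) = 1/333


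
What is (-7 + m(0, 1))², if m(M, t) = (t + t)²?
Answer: 9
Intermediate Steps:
m(M, t) = 4*t² (m(M, t) = (2*t)² = 4*t²)
(-7 + m(0, 1))² = (-7 + 4*1²)² = (-7 + 4*1)² = (-7 + 4)² = (-3)² = 9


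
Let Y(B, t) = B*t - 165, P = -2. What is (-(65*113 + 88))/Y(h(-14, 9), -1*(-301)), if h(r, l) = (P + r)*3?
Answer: 7433/14613 ≈ 0.50866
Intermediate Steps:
h(r, l) = -6 + 3*r (h(r, l) = (-2 + r)*3 = -6 + 3*r)
Y(B, t) = -165 + B*t
(-(65*113 + 88))/Y(h(-14, 9), -1*(-301)) = (-(65*113 + 88))/(-165 + (-6 + 3*(-14))*(-1*(-301))) = (-(7345 + 88))/(-165 + (-6 - 42)*301) = (-1*7433)/(-165 - 48*301) = -7433/(-165 - 14448) = -7433/(-14613) = -7433*(-1/14613) = 7433/14613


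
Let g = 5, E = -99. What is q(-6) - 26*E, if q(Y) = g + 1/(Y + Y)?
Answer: 30947/12 ≈ 2578.9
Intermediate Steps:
q(Y) = 5 + 1/(2*Y) (q(Y) = 5 + 1/(Y + Y) = 5 + 1/(2*Y))
q(-6) - 26*E = (5 + (½)/(-6)) - 26*(-99) = (5 + (½)*(-⅙)) + 2574 = (5 - 1/12) + 2574 = 59/12 + 2574 = 30947/12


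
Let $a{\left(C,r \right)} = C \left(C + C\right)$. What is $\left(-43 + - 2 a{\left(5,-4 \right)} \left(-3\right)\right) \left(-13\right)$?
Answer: $-3341$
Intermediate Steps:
$a{\left(C,r \right)} = 2 C^{2}$ ($a{\left(C,r \right)} = C 2 C = 2 C^{2}$)
$\left(-43 + - 2 a{\left(5,-4 \right)} \left(-3\right)\right) \left(-13\right) = \left(-43 + - 2 \cdot 2 \cdot 5^{2} \left(-3\right)\right) \left(-13\right) = \left(-43 + - 2 \cdot 2 \cdot 25 \left(-3\right)\right) \left(-13\right) = \left(-43 + \left(-2\right) 50 \left(-3\right)\right) \left(-13\right) = \left(-43 - -300\right) \left(-13\right) = \left(-43 + 300\right) \left(-13\right) = 257 \left(-13\right) = -3341$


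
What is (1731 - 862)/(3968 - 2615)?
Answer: 79/123 ≈ 0.64228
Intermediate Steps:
(1731 - 862)/(3968 - 2615) = 869/1353 = 869*(1/1353) = 79/123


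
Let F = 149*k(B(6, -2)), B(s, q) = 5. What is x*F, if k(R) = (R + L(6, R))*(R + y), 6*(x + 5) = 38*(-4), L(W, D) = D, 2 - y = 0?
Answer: -949130/3 ≈ -3.1638e+5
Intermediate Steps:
y = 2 (y = 2 - 1*0 = 2 + 0 = 2)
x = -91/3 (x = -5 + (38*(-4))/6 = -5 + (1/6)*(-152) = -5 - 76/3 = -91/3 ≈ -30.333)
k(R) = 2*R*(2 + R) (k(R) = (R + R)*(R + 2) = (2*R)*(2 + R) = 2*R*(2 + R))
F = 10430 (F = 149*(2*5*(2 + 5)) = 149*(2*5*7) = 149*70 = 10430)
x*F = -91/3*10430 = -949130/3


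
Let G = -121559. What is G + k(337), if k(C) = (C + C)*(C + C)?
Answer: 332717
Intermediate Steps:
k(C) = 4*C² (k(C) = (2*C)*(2*C) = 4*C²)
G + k(337) = -121559 + 4*337² = -121559 + 4*113569 = -121559 + 454276 = 332717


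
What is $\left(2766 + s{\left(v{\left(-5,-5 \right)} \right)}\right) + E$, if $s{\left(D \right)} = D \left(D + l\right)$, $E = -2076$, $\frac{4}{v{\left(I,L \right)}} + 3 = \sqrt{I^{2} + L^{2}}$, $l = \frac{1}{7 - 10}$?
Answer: $\frac{1160670}{1681} + \frac{620 \sqrt{2}}{5043} \approx 690.64$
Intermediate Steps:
$l = - \frac{1}{3}$ ($l = \frac{1}{-3} = - \frac{1}{3} \approx -0.33333$)
$v{\left(I,L \right)} = \frac{4}{-3 + \sqrt{I^{2} + L^{2}}}$
$s{\left(D \right)} = D \left(- \frac{1}{3} + D\right)$ ($s{\left(D \right)} = D \left(D - \frac{1}{3}\right) = D \left(- \frac{1}{3} + D\right)$)
$\left(2766 + s{\left(v{\left(-5,-5 \right)} \right)}\right) + E = \left(2766 + \frac{4}{-3 + \sqrt{\left(-5\right)^{2} + \left(-5\right)^{2}}} \left(- \frac{1}{3} + \frac{4}{-3 + \sqrt{\left(-5\right)^{2} + \left(-5\right)^{2}}}\right)\right) - 2076 = \left(2766 + \frac{4}{-3 + \sqrt{25 + 25}} \left(- \frac{1}{3} + \frac{4}{-3 + \sqrt{25 + 25}}\right)\right) - 2076 = \left(2766 + \frac{4}{-3 + \sqrt{50}} \left(- \frac{1}{3} + \frac{4}{-3 + \sqrt{50}}\right)\right) - 2076 = \left(2766 + \frac{4}{-3 + 5 \sqrt{2}} \left(- \frac{1}{3} + \frac{4}{-3 + 5 \sqrt{2}}\right)\right) - 2076 = \left(2766 + \frac{4 \left(- \frac{1}{3} + \frac{4}{-3 + 5 \sqrt{2}}\right)}{-3 + 5 \sqrt{2}}\right) - 2076 = 690 + \frac{4 \left(- \frac{1}{3} + \frac{4}{-3 + 5 \sqrt{2}}\right)}{-3 + 5 \sqrt{2}}$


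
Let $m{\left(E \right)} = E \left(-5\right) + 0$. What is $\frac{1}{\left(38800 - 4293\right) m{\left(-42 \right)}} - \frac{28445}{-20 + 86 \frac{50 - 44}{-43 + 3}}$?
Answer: $\frac{294465484547}{340584090} \approx 864.59$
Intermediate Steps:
$m{\left(E \right)} = - 5 E$ ($m{\left(E \right)} = - 5 E + 0 = - 5 E$)
$\frac{1}{\left(38800 - 4293\right) m{\left(-42 \right)}} - \frac{28445}{-20 + 86 \frac{50 - 44}{-43 + 3}} = \frac{1}{\left(38800 - 4293\right) \left(\left(-5\right) \left(-42\right)\right)} - \frac{28445}{-20 + 86 \frac{50 - 44}{-43 + 3}} = \frac{1}{34507 \cdot 210} - \frac{28445}{-20 + 86 \frac{6}{-40}} = \frac{1}{34507} \cdot \frac{1}{210} - \frac{28445}{-20 + 86 \cdot 6 \left(- \frac{1}{40}\right)} = \frac{1}{7246470} - \frac{28445}{-20 + 86 \left(- \frac{3}{20}\right)} = \frac{1}{7246470} - \frac{28445}{-20 - \frac{129}{10}} = \frac{1}{7246470} - \frac{28445}{- \frac{329}{10}} = \frac{1}{7246470} - - \frac{284450}{329} = \frac{1}{7246470} + \frac{284450}{329} = \frac{294465484547}{340584090}$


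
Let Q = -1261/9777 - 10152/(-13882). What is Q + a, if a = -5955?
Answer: -404078269484/67862157 ≈ -5954.4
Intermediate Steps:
Q = 40875451/67862157 (Q = -1261*1/9777 - 10152*(-1/13882) = -1261/9777 + 5076/6941 = 40875451/67862157 ≈ 0.60233)
Q + a = 40875451/67862157 - 5955 = -404078269484/67862157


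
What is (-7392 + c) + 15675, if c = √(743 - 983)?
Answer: 8283 + 4*I*√15 ≈ 8283.0 + 15.492*I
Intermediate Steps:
c = 4*I*√15 (c = √(-240) = 4*I*√15 ≈ 15.492*I)
(-7392 + c) + 15675 = (-7392 + 4*I*√15) + 15675 = 8283 + 4*I*√15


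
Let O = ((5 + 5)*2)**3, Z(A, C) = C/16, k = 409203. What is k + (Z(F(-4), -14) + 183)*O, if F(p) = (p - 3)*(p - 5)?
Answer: 1866203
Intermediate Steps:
F(p) = (-5 + p)*(-3 + p) (F(p) = (-3 + p)*(-5 + p) = (-5 + p)*(-3 + p))
Z(A, C) = C/16 (Z(A, C) = C*(1/16) = C/16)
O = 8000 (O = (10*2)**3 = 20**3 = 8000)
k + (Z(F(-4), -14) + 183)*O = 409203 + ((1/16)*(-14) + 183)*8000 = 409203 + (-7/8 + 183)*8000 = 409203 + (1457/8)*8000 = 409203 + 1457000 = 1866203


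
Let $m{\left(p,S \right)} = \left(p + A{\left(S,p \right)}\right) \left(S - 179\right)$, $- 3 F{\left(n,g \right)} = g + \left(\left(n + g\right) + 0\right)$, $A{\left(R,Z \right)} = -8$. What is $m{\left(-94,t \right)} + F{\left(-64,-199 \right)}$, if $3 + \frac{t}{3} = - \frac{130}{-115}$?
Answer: $\frac{436634}{23} \approx 18984.0$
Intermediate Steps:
$t = - \frac{129}{23}$ ($t = -9 + 3 \left(- \frac{130}{-115}\right) = -9 + 3 \left(\left(-130\right) \left(- \frac{1}{115}\right)\right) = -9 + 3 \cdot \frac{26}{23} = -9 + \frac{78}{23} = - \frac{129}{23} \approx -5.6087$)
$F{\left(n,g \right)} = - \frac{2 g}{3} - \frac{n}{3}$ ($F{\left(n,g \right)} = - \frac{g + \left(\left(n + g\right) + 0\right)}{3} = - \frac{g + \left(\left(g + n\right) + 0\right)}{3} = - \frac{g + \left(g + n\right)}{3} = - \frac{n + 2 g}{3} = - \frac{2 g}{3} - \frac{n}{3}$)
$m{\left(p,S \right)} = \left(-179 + S\right) \left(-8 + p\right)$ ($m{\left(p,S \right)} = \left(p - 8\right) \left(S - 179\right) = \left(-8 + p\right) \left(-179 + S\right) = \left(-179 + S\right) \left(-8 + p\right)$)
$m{\left(-94,t \right)} + F{\left(-64,-199 \right)} = \left(1432 - -16826 - - \frac{1032}{23} - - \frac{12126}{23}\right) - -154 = \left(1432 + 16826 + \frac{1032}{23} + \frac{12126}{23}\right) + \left(\frac{398}{3} + \frac{64}{3}\right) = \frac{433092}{23} + 154 = \frac{436634}{23}$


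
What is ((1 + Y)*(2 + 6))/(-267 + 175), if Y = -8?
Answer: 14/23 ≈ 0.60870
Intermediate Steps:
((1 + Y)*(2 + 6))/(-267 + 175) = ((1 - 8)*(2 + 6))/(-267 + 175) = -7*8/(-92) = -56*(-1/92) = 14/23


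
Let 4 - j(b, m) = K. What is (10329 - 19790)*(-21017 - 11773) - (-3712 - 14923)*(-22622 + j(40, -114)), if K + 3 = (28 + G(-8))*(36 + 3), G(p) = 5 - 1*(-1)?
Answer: -135914345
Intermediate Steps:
G(p) = 6 (G(p) = 5 + 1 = 6)
K = 1323 (K = -3 + (28 + 6)*(36 + 3) = -3 + 34*39 = -3 + 1326 = 1323)
j(b, m) = -1319 (j(b, m) = 4 - 1*1323 = 4 - 1323 = -1319)
(10329 - 19790)*(-21017 - 11773) - (-3712 - 14923)*(-22622 + j(40, -114)) = (10329 - 19790)*(-21017 - 11773) - (-3712 - 14923)*(-22622 - 1319) = -9461*(-32790) - (-18635)*(-23941) = 310226190 - 1*446140535 = 310226190 - 446140535 = -135914345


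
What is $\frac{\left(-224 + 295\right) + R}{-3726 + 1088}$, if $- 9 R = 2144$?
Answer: $\frac{1505}{23742} \approx 0.06339$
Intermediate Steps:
$R = - \frac{2144}{9}$ ($R = \left(- \frac{1}{9}\right) 2144 = - \frac{2144}{9} \approx -238.22$)
$\frac{\left(-224 + 295\right) + R}{-3726 + 1088} = \frac{\left(-224 + 295\right) - \frac{2144}{9}}{-3726 + 1088} = \frac{71 - \frac{2144}{9}}{-2638} = \left(- \frac{1505}{9}\right) \left(- \frac{1}{2638}\right) = \frac{1505}{23742}$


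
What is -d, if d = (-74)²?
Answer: -5476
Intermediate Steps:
d = 5476
-d = -1*5476 = -5476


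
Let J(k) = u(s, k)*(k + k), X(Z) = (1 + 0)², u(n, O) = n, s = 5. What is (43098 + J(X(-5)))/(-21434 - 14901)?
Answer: -3316/2795 ≈ -1.1864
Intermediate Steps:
X(Z) = 1 (X(Z) = 1² = 1)
J(k) = 10*k (J(k) = 5*(k + k) = 5*(2*k) = 10*k)
(43098 + J(X(-5)))/(-21434 - 14901) = (43098 + 10*1)/(-21434 - 14901) = (43098 + 10)/(-36335) = 43108*(-1/36335) = -3316/2795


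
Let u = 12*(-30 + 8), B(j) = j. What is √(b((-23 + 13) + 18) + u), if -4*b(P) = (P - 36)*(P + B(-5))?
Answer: 9*I*√3 ≈ 15.588*I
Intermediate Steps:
u = -264 (u = 12*(-22) = -264)
b(P) = -(-36 + P)*(-5 + P)/4 (b(P) = -(P - 36)*(P - 5)/4 = -(-36 + P)*(-5 + P)/4)
√(b((-23 + 13) + 18) + u) = √((-45 - ((-23 + 13) + 18)²/4 + 41*((-23 + 13) + 18)/4) - 264) = √((-45 - (-10 + 18)²/4 + 41*(-10 + 18)/4) - 264) = √((-45 - ¼*8² + (41/4)*8) - 264) = √((-45 - ¼*64 + 82) - 264) = √((-45 - 16 + 82) - 264) = √(21 - 264) = √(-243) = 9*I*√3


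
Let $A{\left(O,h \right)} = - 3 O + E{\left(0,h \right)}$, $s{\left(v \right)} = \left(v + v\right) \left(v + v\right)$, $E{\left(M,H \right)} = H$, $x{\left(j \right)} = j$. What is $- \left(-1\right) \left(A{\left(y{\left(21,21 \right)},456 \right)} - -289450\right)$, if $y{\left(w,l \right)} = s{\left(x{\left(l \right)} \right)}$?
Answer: $284614$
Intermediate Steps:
$s{\left(v \right)} = 4 v^{2}$ ($s{\left(v \right)} = 2 v 2 v = 4 v^{2}$)
$y{\left(w,l \right)} = 4 l^{2}$
$A{\left(O,h \right)} = h - 3 O$ ($A{\left(O,h \right)} = - 3 O + h = h - 3 O$)
$- \left(-1\right) \left(A{\left(y{\left(21,21 \right)},456 \right)} - -289450\right) = - \left(-1\right) \left(\left(456 - 3 \cdot 4 \cdot 21^{2}\right) - -289450\right) = - \left(-1\right) \left(\left(456 - 3 \cdot 4 \cdot 441\right) + 289450\right) = - \left(-1\right) \left(\left(456 - 5292\right) + 289450\right) = - \left(-1\right) \left(-4836 + 289450\right) = - \left(-1\right) 284614 = \left(-1\right) \left(-284614\right) = 284614$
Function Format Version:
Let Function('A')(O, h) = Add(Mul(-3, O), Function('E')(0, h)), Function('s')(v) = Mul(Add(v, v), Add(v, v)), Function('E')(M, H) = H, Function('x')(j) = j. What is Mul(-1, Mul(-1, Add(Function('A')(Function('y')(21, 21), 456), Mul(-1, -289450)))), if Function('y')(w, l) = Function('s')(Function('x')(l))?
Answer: 284614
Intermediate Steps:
Function('s')(v) = Mul(4, Pow(v, 2)) (Function('s')(v) = Mul(Mul(2, v), Mul(2, v)) = Mul(4, Pow(v, 2)))
Function('y')(w, l) = Mul(4, Pow(l, 2))
Function('A')(O, h) = Add(h, Mul(-3, O)) (Function('A')(O, h) = Add(Mul(-3, O), h) = Add(h, Mul(-3, O)))
Mul(-1, Mul(-1, Add(Function('A')(Function('y')(21, 21), 456), Mul(-1, -289450)))) = Mul(-1, Mul(-1, Add(Add(456, Mul(-3, Mul(4, Pow(21, 2)))), Mul(-1, -289450)))) = Mul(-1, Mul(-1, Add(Add(456, Mul(-3, Mul(4, 441))), 289450))) = Mul(-1, Mul(-1, Add(Add(456, Mul(-3, 1764)), 289450))) = Mul(-1, Mul(-1, Add(Add(456, -5292), 289450))) = Mul(-1, Mul(-1, Add(-4836, 289450))) = Mul(-1, Mul(-1, 284614)) = Mul(-1, -284614) = 284614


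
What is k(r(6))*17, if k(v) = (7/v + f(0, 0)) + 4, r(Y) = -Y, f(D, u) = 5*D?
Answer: 289/6 ≈ 48.167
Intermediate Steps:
k(v) = 4 + 7/v (k(v) = (7/v + 5*0) + 4 = (7/v + 0) + 4 = 7/v + 4 = 4 + 7/v)
k(r(6))*17 = (4 + 7/((-1*6)))*17 = (4 + 7/(-6))*17 = (4 + 7*(-⅙))*17 = (4 - 7/6)*17 = (17/6)*17 = 289/6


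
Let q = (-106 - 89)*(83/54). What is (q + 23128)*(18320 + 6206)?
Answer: 5038977067/9 ≈ 5.5989e+8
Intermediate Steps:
q = -5395/18 (q = -16185/54 = -195*83/54 = -5395/18 ≈ -299.72)
(q + 23128)*(18320 + 6206) = (-5395/18 + 23128)*(18320 + 6206) = (410909/18)*24526 = 5038977067/9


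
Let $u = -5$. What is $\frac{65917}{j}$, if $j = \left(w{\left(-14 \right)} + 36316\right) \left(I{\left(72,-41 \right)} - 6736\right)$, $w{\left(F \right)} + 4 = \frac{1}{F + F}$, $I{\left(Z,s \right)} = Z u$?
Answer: $- \frac{461419}{1803687890} \approx -0.00025582$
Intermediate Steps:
$I{\left(Z,s \right)} = - 5 Z$ ($I{\left(Z,s \right)} = Z \left(-5\right) = - 5 Z$)
$w{\left(F \right)} = -4 + \frac{1}{2 F}$ ($w{\left(F \right)} = -4 + \frac{1}{F + F} = -4 + \frac{1}{2 F}$)
$j = - \frac{1803687890}{7}$ ($j = \left(\left(-4 + \frac{1}{2 \left(-14\right)}\right) + 36316\right) \left(\left(-5\right) 72 - 6736\right) = \left(\left(-4 + \frac{1}{2} \left(- \frac{1}{14}\right)\right) + 36316\right) \left(-360 - 6736\right) = \left(\left(-4 - \frac{1}{28}\right) + 36316\right) \left(-7096\right) = \left(- \frac{113}{28} + 36316\right) \left(-7096\right) = \frac{1016735}{28} \left(-7096\right) = - \frac{1803687890}{7} \approx -2.5767 \cdot 10^{8}$)
$\frac{65917}{j} = \frac{65917}{- \frac{1803687890}{7}} = 65917 \left(- \frac{7}{1803687890}\right) = - \frac{461419}{1803687890}$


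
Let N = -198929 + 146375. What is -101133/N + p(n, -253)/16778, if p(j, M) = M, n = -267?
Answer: 140292776/73479251 ≈ 1.9093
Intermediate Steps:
N = -52554
-101133/N + p(n, -253)/16778 = -101133/(-52554) - 253/16778 = -101133*(-1/52554) - 253*1/16778 = 33711/17518 - 253/16778 = 140292776/73479251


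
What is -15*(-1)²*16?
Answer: -240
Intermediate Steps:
-15*(-1)²*16 = -15*1*16 = -15*16 = -240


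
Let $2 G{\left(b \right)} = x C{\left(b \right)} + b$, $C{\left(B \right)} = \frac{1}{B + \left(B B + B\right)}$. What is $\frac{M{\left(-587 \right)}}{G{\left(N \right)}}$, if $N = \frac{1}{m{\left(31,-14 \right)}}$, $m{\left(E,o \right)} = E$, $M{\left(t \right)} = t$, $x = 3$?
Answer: $- \frac{382137}{14906} \approx -25.636$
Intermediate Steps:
$N = \frac{1}{31} \approx 0.032258$
$C{\left(B \right)} = \frac{1}{B^{2} + 2 B}$ ($C{\left(B \right)} = \frac{1}{B + \left(B^{2} + B\right)} = \frac{1}{B + \left(B + B^{2}\right)} = \frac{1}{B^{2} + 2 B}$)
$G{\left(b \right)} = \frac{b}{2} + \frac{3}{2 b \left(2 + b\right)}$ ($G{\left(b \right)} = \frac{3 \frac{1}{b \left(2 + b\right)} + b}{2} = \frac{\frac{3}{b \left(2 + b\right)} + b}{2} = \frac{b + \frac{3}{b \left(2 + b\right)}}{2} = \frac{b}{2} + \frac{3}{2 b \left(2 + b\right)}$)
$\frac{M{\left(-587 \right)}}{G{\left(N \right)}} = - \frac{587}{\frac{1}{2} \frac{1}{\frac{1}{31}} \frac{1}{2 + \frac{1}{31}} \left(3 + \frac{2 + \frac{1}{31}}{961}\right)} = - \frac{587}{\frac{1}{2} \cdot 31 \frac{1}{\frac{63}{31}} \left(3 + \frac{1}{961} \cdot \frac{63}{31}\right)} = - \frac{587}{\frac{1}{2} \cdot 31 \cdot \frac{31}{63} \left(3 + \frac{63}{29791}\right)} = - \frac{587}{\frac{1}{2} \cdot 31 \cdot \frac{31}{63} \cdot \frac{89436}{29791}} = - \frac{587}{\frac{14906}{651}} = \left(-587\right) \frac{651}{14906} = - \frac{382137}{14906}$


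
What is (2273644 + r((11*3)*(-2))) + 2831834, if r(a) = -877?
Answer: 5104601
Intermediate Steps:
(2273644 + r((11*3)*(-2))) + 2831834 = (2273644 - 877) + 2831834 = 2272767 + 2831834 = 5104601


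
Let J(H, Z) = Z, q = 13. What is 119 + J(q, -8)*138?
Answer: -985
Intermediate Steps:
119 + J(q, -8)*138 = 119 - 8*138 = 119 - 1104 = -985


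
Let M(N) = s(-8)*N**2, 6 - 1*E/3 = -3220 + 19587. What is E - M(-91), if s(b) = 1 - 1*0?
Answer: -57364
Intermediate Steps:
s(b) = 1 (s(b) = 1 + 0 = 1)
E = -49083 (E = 18 - 3*(-3220 + 19587) = 18 - 3*16367 = 18 - 49101 = -49083)
M(N) = N**2 (M(N) = 1*N**2 = N**2)
E - M(-91) = -49083 - 1*(-91)**2 = -49083 - 1*8281 = -49083 - 8281 = -57364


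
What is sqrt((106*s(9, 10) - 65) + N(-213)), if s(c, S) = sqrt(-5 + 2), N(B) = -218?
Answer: sqrt(-283 + 106*I*sqrt(3)) ≈ 5.2124 + 17.612*I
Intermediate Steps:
s(c, S) = I*sqrt(3) (s(c, S) = sqrt(-3) = I*sqrt(3))
sqrt((106*s(9, 10) - 65) + N(-213)) = sqrt((106*(I*sqrt(3)) - 65) - 218) = sqrt((106*I*sqrt(3) - 65) - 218) = sqrt((-65 + 106*I*sqrt(3)) - 218) = sqrt(-283 + 106*I*sqrt(3))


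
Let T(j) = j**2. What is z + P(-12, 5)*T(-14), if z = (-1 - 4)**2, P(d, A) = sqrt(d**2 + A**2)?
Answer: 2573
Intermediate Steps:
P(d, A) = sqrt(A**2 + d**2)
z = 25 (z = (-5)**2 = 25)
z + P(-12, 5)*T(-14) = 25 + sqrt(5**2 + (-12)**2)*(-14)**2 = 25 + sqrt(25 + 144)*196 = 25 + sqrt(169)*196 = 25 + 13*196 = 25 + 2548 = 2573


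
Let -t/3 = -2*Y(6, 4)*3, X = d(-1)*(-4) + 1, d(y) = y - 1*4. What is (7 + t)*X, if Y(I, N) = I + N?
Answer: 3927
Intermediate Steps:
d(y) = -4 + y (d(y) = y - 4 = -4 + y)
X = 21 (X = (-4 - 1)*(-4) + 1 = -5*(-4) + 1 = 20 + 1 = 21)
t = 180 (t = -3*(-2*(6 + 4))*3 = -3*(-2*10)*3 = -(-60)*3 = -3*(-60) = 180)
(7 + t)*X = (7 + 180)*21 = 187*21 = 3927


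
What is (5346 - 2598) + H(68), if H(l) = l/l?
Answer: 2749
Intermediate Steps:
H(l) = 1
(5346 - 2598) + H(68) = (5346 - 2598) + 1 = 2748 + 1 = 2749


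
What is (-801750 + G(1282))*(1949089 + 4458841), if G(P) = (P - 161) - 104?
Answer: -5131041012690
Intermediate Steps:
G(P) = -265 + P (G(P) = (-161 + P) - 104 = -265 + P)
(-801750 + G(1282))*(1949089 + 4458841) = (-801750 + (-265 + 1282))*(1949089 + 4458841) = (-801750 + 1017)*6407930 = -800733*6407930 = -5131041012690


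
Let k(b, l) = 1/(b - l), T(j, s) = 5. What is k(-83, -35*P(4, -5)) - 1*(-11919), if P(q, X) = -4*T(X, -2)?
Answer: 9332576/783 ≈ 11919.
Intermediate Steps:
P(q, X) = -20 (P(q, X) = -4*5 = -20)
k(-83, -35*P(4, -5)) - 1*(-11919) = 1/(-83 - (-35)*(-20)) - 1*(-11919) = 1/(-83 - 1*700) + 11919 = 1/(-83 - 700) + 11919 = 1/(-783) + 11919 = -1/783 + 11919 = 9332576/783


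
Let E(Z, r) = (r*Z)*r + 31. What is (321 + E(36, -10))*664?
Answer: 2624128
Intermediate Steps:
E(Z, r) = 31 + Z*r² (E(Z, r) = (Z*r)*r + 31 = Z*r² + 31 = 31 + Z*r²)
(321 + E(36, -10))*664 = (321 + (31 + 36*(-10)²))*664 = (321 + (31 + 36*100))*664 = (321 + (31 + 3600))*664 = (321 + 3631)*664 = 3952*664 = 2624128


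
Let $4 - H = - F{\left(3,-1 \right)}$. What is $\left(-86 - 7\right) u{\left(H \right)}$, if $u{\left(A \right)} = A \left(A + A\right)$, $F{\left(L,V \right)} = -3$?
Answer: $-186$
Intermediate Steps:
$H = 1$ ($H = 4 - \left(-1\right) \left(-3\right) = 4 - 3 = 1$)
$u{\left(A \right)} = 2 A^{2}$ ($u{\left(A \right)} = A 2 A = 2 A^{2}$)
$\left(-86 - 7\right) u{\left(H \right)} = \left(-86 - 7\right) 2 \cdot 1^{2} = - 93 \cdot 2 \cdot 1 = \left(-93\right) 2 = -186$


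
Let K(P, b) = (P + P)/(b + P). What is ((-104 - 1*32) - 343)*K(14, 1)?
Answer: -13412/15 ≈ -894.13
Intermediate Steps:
K(P, b) = 2*P/(P + b) (K(P, b) = (2*P)/(P + b) = 2*P/(P + b))
((-104 - 1*32) - 343)*K(14, 1) = ((-104 - 1*32) - 343)*(2*14/(14 + 1)) = ((-104 - 32) - 343)*(2*14/15) = (-136 - 343)*(2*14*(1/15)) = -479*28/15 = -13412/15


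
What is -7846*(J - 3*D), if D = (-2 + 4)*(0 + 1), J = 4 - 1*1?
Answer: 23538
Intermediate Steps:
J = 3 (J = 4 - 1 = 3)
D = 2 (D = 2*1 = 2)
-7846*(J - 3*D) = -7846*(3 - 3*2) = -7846*(3 - 6) = -7846*(-3) = 23538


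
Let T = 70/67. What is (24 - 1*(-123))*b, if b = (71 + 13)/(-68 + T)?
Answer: -413658/2243 ≈ -184.42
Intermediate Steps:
T = 70/67 (T = 70*(1/67) = 70/67 ≈ 1.0448)
b = -2814/2243 (b = (71 + 13)/(-68 + 70/67) = 84/(-4486/67) = 84*(-67/4486) = -2814/2243 ≈ -1.2546)
(24 - 1*(-123))*b = (24 - 1*(-123))*(-2814/2243) = (24 + 123)*(-2814/2243) = 147*(-2814/2243) = -413658/2243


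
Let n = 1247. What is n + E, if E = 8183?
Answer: 9430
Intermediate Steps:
n + E = 1247 + 8183 = 9430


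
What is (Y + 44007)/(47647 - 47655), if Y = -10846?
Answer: -33161/8 ≈ -4145.1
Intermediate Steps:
(Y + 44007)/(47647 - 47655) = (-10846 + 44007)/(47647 - 47655) = 33161/(-8) = 33161*(-⅛) = -33161/8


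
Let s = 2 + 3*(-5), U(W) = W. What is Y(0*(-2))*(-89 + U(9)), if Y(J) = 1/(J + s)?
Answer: 80/13 ≈ 6.1538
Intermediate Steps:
s = -13 (s = 2 - 15 = -13)
Y(J) = 1/(-13 + J) (Y(J) = 1/(J - 13) = 1/(-13 + J))
Y(0*(-2))*(-89 + U(9)) = (-89 + 9)/(-13 + 0*(-2)) = -80/(-13 + 0) = -80/(-13) = -1/13*(-80) = 80/13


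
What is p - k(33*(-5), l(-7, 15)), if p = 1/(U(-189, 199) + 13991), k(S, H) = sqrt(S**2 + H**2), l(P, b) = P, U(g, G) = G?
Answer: 1/14190 - sqrt(27274) ≈ -165.15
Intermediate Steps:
k(S, H) = sqrt(H**2 + S**2)
p = 1/14190 (p = 1/(199 + 13991) = 1/14190 ≈ 7.0472e-5)
p - k(33*(-5), l(-7, 15)) = 1/14190 - sqrt((-7)**2 + (33*(-5))**2) = 1/14190 - sqrt(49 + (-165)**2) = 1/14190 - sqrt(49 + 27225) = 1/14190 - sqrt(27274)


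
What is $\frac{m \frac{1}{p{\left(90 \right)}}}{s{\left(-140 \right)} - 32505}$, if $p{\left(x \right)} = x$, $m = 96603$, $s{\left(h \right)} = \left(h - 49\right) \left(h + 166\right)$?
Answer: $- \frac{32201}{1122570} \approx -0.028685$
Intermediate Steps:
$s{\left(h \right)} = \left(-49 + h\right) \left(166 + h\right)$
$\frac{m \frac{1}{p{\left(90 \right)}}}{s{\left(-140 \right)} - 32505} = \frac{96603 \cdot \frac{1}{90}}{\left(-8134 + \left(-140\right)^{2} + 117 \left(-140\right)\right) - 32505} = \frac{96603 \cdot \frac{1}{90}}{\left(-8134 + 19600 - 16380\right) - 32505} = \frac{32201}{30 \left(-4914 - 32505\right)} = \frac{32201}{30 \left(-37419\right)} = \frac{32201}{30} \left(- \frac{1}{37419}\right) = - \frac{32201}{1122570}$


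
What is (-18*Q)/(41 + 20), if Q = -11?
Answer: 198/61 ≈ 3.2459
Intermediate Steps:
(-18*Q)/(41 + 20) = (-18*(-11))/(41 + 20) = 198/61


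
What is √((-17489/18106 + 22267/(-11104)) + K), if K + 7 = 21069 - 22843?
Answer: I*√1126709126287459682/25131128 ≈ 42.237*I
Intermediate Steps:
K = -1781 (K = -7 + (21069 - 22843) = -7 - 1774 = -1781)
√((-17489/18106 + 22267/(-11104)) + K) = √((-17489/18106 + 22267/(-11104)) - 1781) = √((-17489*1/18106 + 22267*(-1/11104)) - 1781) = √((-17489/18106 - 22267/11104) - 1781) = √(-298682079/100524512 - 1781) = √(-179332837951/100524512) = I*√1126709126287459682/25131128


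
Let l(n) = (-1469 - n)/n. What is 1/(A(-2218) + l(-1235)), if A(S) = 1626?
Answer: 95/154488 ≈ 0.00061493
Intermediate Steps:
l(n) = (-1469 - n)/n
1/(A(-2218) + l(-1235)) = 1/(1626 + (-1469 - 1*(-1235))/(-1235)) = 1/(1626 - (-1469 + 1235)/1235) = 1/(1626 - 1/1235*(-234)) = 1/(1626 + 18/95) = 1/(154488/95) = 95/154488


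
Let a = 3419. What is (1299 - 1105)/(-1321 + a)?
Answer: 97/1049 ≈ 0.092469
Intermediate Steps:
(1299 - 1105)/(-1321 + a) = (1299 - 1105)/(-1321 + 3419) = 194/2098 = 194*(1/2098) = 97/1049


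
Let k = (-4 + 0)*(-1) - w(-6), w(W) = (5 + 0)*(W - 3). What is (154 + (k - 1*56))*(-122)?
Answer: -17934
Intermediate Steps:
w(W) = -15 + 5*W (w(W) = 5*(-3 + W) = -15 + 5*W)
k = 49 (k = (-4 + 0)*(-1) - (-15 + 5*(-6)) = -4*(-1) - (-15 - 30) = 4 - 1*(-45) = 4 + 45 = 49)
(154 + (k - 1*56))*(-122) = (154 + (49 - 1*56))*(-122) = (154 + (49 - 56))*(-122) = (154 - 7)*(-122) = 147*(-122) = -17934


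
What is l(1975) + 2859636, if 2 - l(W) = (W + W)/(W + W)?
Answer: 2859637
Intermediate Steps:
l(W) = 1 (l(W) = 2 - (W + W)/(W + W) = 2 - 2*W/(2*W) = 2 - 2*W*1/(2*W) = 2 - 1*1 = 2 - 1 = 1)
l(1975) + 2859636 = 1 + 2859636 = 2859637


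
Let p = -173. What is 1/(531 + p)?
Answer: 1/358 ≈ 0.0027933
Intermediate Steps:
1/(531 + p) = 1/(531 - 173) = 1/358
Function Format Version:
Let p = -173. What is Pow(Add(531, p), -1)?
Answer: Rational(1, 358) ≈ 0.0027933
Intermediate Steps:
Pow(Add(531, p), -1) = Pow(Add(531, -173), -1) = Pow(358, -1) = Rational(1, 358)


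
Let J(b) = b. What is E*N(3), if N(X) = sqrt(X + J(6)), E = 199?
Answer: 597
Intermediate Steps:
N(X) = sqrt(6 + X) (N(X) = sqrt(X + 6) = sqrt(6 + X))
E*N(3) = 199*sqrt(6 + 3) = 199*sqrt(9) = 199*3 = 597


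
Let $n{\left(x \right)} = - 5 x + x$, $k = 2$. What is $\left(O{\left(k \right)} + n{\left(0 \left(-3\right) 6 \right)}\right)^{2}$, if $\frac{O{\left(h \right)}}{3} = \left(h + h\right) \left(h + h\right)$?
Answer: $2304$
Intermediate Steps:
$O{\left(h \right)} = 12 h^{2}$ ($O{\left(h \right)} = 3 \left(h + h\right) \left(h + h\right) = 3 \cdot 2 h 2 h = 3 \cdot 4 h^{2} = 12 h^{2}$)
$n{\left(x \right)} = - 4 x$
$\left(O{\left(k \right)} + n{\left(0 \left(-3\right) 6 \right)}\right)^{2} = \left(12 \cdot 2^{2} - 4 \cdot 0 \left(-3\right) 6\right)^{2} = \left(12 \cdot 4 - 4 \cdot 0 \cdot 6\right)^{2} = \left(48 - 0\right)^{2} = \left(48 + 0\right)^{2} = 48^{2} = 2304$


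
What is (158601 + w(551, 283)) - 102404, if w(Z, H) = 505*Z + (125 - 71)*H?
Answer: 349734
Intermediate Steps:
w(Z, H) = 54*H + 505*Z (w(Z, H) = 505*Z + 54*H = 54*H + 505*Z)
(158601 + w(551, 283)) - 102404 = (158601 + (54*283 + 505*551)) - 102404 = (158601 + (15282 + 278255)) - 102404 = (158601 + 293537) - 102404 = 452138 - 102404 = 349734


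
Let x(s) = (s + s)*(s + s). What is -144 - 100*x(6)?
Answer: -14544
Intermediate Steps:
x(s) = 4*s² (x(s) = (2*s)*(2*s) = 4*s²)
-144 - 100*x(6) = -144 - 400*6² = -144 - 400*36 = -144 - 100*144 = -144 - 14400 = -14544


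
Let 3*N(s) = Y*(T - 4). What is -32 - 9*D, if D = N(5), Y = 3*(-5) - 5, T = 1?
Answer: -212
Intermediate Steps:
Y = -20 (Y = -15 - 5 = -20)
N(s) = 20 (N(s) = (-20*(1 - 4))/3 = (-20*(-3))/3 = (1/3)*60 = 20)
D = 20
-32 - 9*D = -32 - 9*20 = -32 - 180 = -212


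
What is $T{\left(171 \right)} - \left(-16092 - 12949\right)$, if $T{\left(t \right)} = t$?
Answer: $29212$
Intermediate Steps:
$T{\left(171 \right)} - \left(-16092 - 12949\right) = 171 - \left(-16092 - 12949\right) = 171 - -29041 = 171 + 29041 = 29212$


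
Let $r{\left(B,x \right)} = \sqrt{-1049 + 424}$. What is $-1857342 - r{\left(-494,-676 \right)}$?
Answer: $-1857342 - 25 i \approx -1.8573 \cdot 10^{6} - 25.0 i$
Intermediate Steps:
$r{\left(B,x \right)} = 25 i$ ($r{\left(B,x \right)} = \sqrt{-625} = 25 i$)
$-1857342 - r{\left(-494,-676 \right)} = -1857342 - 25 i$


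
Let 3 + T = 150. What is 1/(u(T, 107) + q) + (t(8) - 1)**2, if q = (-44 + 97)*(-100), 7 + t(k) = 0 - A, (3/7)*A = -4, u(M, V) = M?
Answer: 82439/46377 ≈ 1.7776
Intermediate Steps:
T = 147 (T = -3 + 150 = 147)
A = -28/3 (A = (7/3)*(-4) = -28/3 ≈ -9.3333)
t(k) = 7/3 (t(k) = -7 + (0 - 1*(-28/3)) = -7 + (0 + 28/3) = -7 + 28/3 = 7/3)
q = -5300 (q = 53*(-100) = -5300)
1/(u(T, 107) + q) + (t(8) - 1)**2 = 1/(147 - 5300) + (7/3 - 1)**2 = 1/(-5153) + (4/3)**2 = -1/5153 + 16/9 = 82439/46377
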